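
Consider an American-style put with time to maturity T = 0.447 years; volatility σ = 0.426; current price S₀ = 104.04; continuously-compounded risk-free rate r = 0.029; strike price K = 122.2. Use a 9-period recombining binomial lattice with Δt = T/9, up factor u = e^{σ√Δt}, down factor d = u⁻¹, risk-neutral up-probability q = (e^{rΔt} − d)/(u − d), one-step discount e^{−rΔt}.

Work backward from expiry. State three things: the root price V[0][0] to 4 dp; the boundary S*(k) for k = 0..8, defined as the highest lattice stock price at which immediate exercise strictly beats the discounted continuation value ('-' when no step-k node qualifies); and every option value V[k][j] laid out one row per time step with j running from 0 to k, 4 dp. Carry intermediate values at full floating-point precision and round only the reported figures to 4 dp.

price = 23.2130
boundary = - - - 78.2540 71.1665 78.2540 86.0474 94.6170 104.0400
tree:
23.2130
29.5572 16.5147
36.5771 22.1571 10.5451
43.9460 28.8257 15.1098 5.7073
51.0335 36.2458 20.9965 8.8754 2.3448
57.4792 43.9460 28.1399 13.4392 4.0338 0.5503
63.3410 51.0335 36.1526 19.6767 6.8257 1.0677 0.0000
68.6719 57.4792 43.9460 27.5830 11.3016 2.0715 0.0000 0.0000
73.5200 63.3410 51.0335 36.1526 18.1600 4.0193 0.0000 0.0000 0.0000
77.9290 68.6719 57.4792 43.9460 27.5830 7.7985 0.0000 0.0000 0.0000 0.0000

Δt=0.04967, u=1.09959, d=0.90943, q=0.48386, disc=e^(-rΔt)=0.99856
k=9 terminal: V=max(K-S,0) → 77.9290 68.6719 57.4792 43.9460 27.5830 7.7985 0.0000 0.0000 0.0000 0.0000
k=8: j=0 S=48.6800 intr=73.5200 cont=73.3441 V=73.5200[EX]; j=1 S=58.8590 intr=63.3410 cont=63.1651 V=63.3410[EX]; j=2 S=71.1665 intr=51.0335 cont=50.8577 V=51.0335[EX]; j=3 S=86.0474 intr=36.1526 cont=35.9767 V=36.1526[EX]; j=4 S=104.0400 intr=18.1600 cont=17.9841 V=18.1600[EX]; j=5 S=125.7948 intr=0.0000 cont=4.0193 V=4.0193[hold]; j=6 S=152.0986 intr=0.0000 cont=0.0000 V=0.0000[hold]; j=7 S=183.9026 intr=0.0000 cont=0.0000 V=0.0000[hold]; j=8 S=222.3567 intr=0.0000 cont=0.0000 V=0.0000[hold]  S*(8)=104.0400
k=7: j=0 S=53.5281 intr=68.6719 cont=68.4960 V=68.6719[EX]; j=1 S=64.7208 intr=57.4792 cont=57.3033 V=57.4792[EX]; j=2 S=78.2540 intr=43.9460 cont=43.7701 V=43.9460[EX]; j=3 S=94.6170 intr=27.5830 cont=27.4071 V=27.5830[EX]; j=4 S=114.4015 intr=7.7985 cont=11.3016 V=11.3016[hold]; j=5 S=138.3229 intr=0.0000 cont=2.0715 V=2.0715[hold]; j=6 S=167.2463 intr=0.0000 cont=0.0000 V=0.0000[hold]; j=7 S=202.2176 intr=0.0000 cont=0.0000 V=0.0000[hold]  S*(7)=94.6170
k=6: j=0 S=58.8590 intr=63.3410 cont=63.1651 V=63.3410[EX]; j=1 S=71.1665 intr=51.0335 cont=50.8577 V=51.0335[EX]; j=2 S=86.0474 intr=36.1526 cont=35.9767 V=36.1526[EX]; j=3 S=104.0400 intr=18.1600 cont=19.6767 V=19.6767[hold]; j=4 S=125.7948 intr=0.0000 cont=6.8257 V=6.8257[hold]; j=5 S=152.0986 intr=0.0000 cont=1.0677 V=1.0677[hold]; j=6 S=183.9026 intr=0.0000 cont=0.0000 V=0.0000[hold]  S*(6)=86.0474
k=5: j=0 S=64.7208 intr=57.4792 cont=57.3033 V=57.4792[EX]; j=1 S=78.2540 intr=43.9460 cont=43.7701 V=43.9460[EX]; j=2 S=94.6170 intr=27.5830 cont=28.1399 V=28.1399[hold]; j=3 S=114.4015 intr=7.7985 cont=13.4392 V=13.4392[hold]; j=4 S=138.3229 intr=0.0000 cont=4.0338 V=4.0338[hold]; j=5 S=167.2463 intr=0.0000 cont=0.5503 V=0.5503[hold]  S*(5)=78.2540
k=4: j=0 S=71.1665 intr=51.0335 cont=50.8577 V=51.0335[EX]; j=1 S=86.0474 intr=36.1526 cont=36.2458 V=36.2458[hold]; j=2 S=104.0400 intr=18.1600 cont=20.9965 V=20.9965[hold]; j=3 S=125.7948 intr=0.0000 cont=8.8754 V=8.8754[hold]; j=4 S=152.0986 intr=0.0000 cont=2.3448 V=2.3448[hold]  S*(4)=71.1665
k=3: j=0 S=78.2540 intr=43.9460 cont=43.8151 V=43.9460[EX]; j=1 S=94.6170 intr=27.5830 cont=28.8257 V=28.8257[hold]; j=2 S=114.4015 intr=7.7985 cont=15.1098 V=15.1098[hold]; j=3 S=138.3229 intr=0.0000 cont=5.7073 V=5.7073[hold]  S*(3)=78.2540
k=2: j=0 S=86.0474 intr=36.1526 cont=36.5771 V=36.5771[hold]; j=1 S=104.0400 intr=18.1600 cont=22.1571 V=22.1571[hold]; j=2 S=125.7948 intr=0.0000 cont=10.5451 V=10.5451[hold]  S*(2)=-
k=1: j=0 S=94.6170 intr=27.5830 cont=29.5572 V=29.5572[hold]; j=1 S=114.4015 intr=7.7985 cont=16.5147 V=16.5147[hold]  S*(1)=-
k=0: j=0 S=104.0400 intr=18.1600 cont=23.2130 V=23.2130[hold]  S*(0)=-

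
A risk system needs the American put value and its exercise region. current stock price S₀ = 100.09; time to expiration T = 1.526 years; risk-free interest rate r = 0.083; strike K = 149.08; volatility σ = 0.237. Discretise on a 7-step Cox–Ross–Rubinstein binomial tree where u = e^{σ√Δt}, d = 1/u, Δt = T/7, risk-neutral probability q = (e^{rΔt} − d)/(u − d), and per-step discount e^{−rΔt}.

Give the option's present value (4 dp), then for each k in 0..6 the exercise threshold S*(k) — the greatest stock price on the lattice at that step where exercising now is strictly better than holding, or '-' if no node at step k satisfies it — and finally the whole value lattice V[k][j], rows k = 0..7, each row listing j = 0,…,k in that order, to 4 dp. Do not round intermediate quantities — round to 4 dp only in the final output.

price = 48.9900
boundary = 100.0900 111.8016 124.8837 111.8016 124.8837 111.8016 124.8837
tree:
48.9900
59.4748 37.2784
68.8613 48.9900 24.1963
77.2645 59.4748 37.2784 14.1901
84.7874 68.8613 48.9900 24.1963 6.6243
91.5223 77.2645 59.4748 37.2784 12.8646 1.8328
97.5517 84.7874 68.8613 48.9900 24.1963 4.1911 0.0000
102.9495 91.5223 77.2645 59.4748 37.2784 9.5836 0.0000 0.0000

Δt=0.21800  u=1.11701  d=0.89525  q=0.55470  discount=0.98207
step 7 (expiry): payoffs max(K−S,0) = 102.9495 91.5223 77.2645 59.4748 37.2784 9.5836 0.0000 0.0000
step 6: (k=6,j=0): S=51.5283, (K−S)⁺=97.5517, hold=94.8785 ⇒ V=97.5517 exercise | (k=6,j=1): S=64.2926, (K−S)⁺=84.7874, hold=82.1142 ⇒ V=84.7874 exercise | (k=6,j=2): S=80.2187, (K−S)⁺=68.8613, hold=66.1881 ⇒ V=68.8613 exercise | (k=6,j=3): S=100.0900, (K−S)⁺=48.9900, hold=46.3168 ⇒ V=48.9900 exercise | (k=6,j=4): S=124.8837, (K−S)⁺=24.1963, hold=21.5231 ⇒ V=24.1963 exercise | (k=6,j=5): S=155.8191, (K−S)⁺=0.0000, hold=4.1911 ⇒ V=4.1911 continue | (k=6,j=6): S=194.4176, (K−S)⁺=0.0000, hold=0.0000 ⇒ V=0.0000 continue  boundary S*=124.8837
step 5: (k=5,j=0): S=57.5577, (K−S)⁺=91.5223, hold=88.8491 ⇒ V=91.5223 exercise | (k=5,j=1): S=71.8155, (K−S)⁺=77.2645, hold=74.5913 ⇒ V=77.2645 exercise | (k=5,j=2): S=89.6052, (K−S)⁺=59.4748, hold=56.8016 ⇒ V=59.4748 exercise | (k=5,j=3): S=111.8016, (K−S)⁺=37.2784, hold=34.6052 ⇒ V=37.2784 exercise | (k=5,j=4): S=139.4964, (K−S)⁺=9.5836, hold=12.8646 ⇒ V=12.8646 continue | (k=5,j=5): S=174.0516, (K−S)⁺=0.0000, hold=1.8328 ⇒ V=1.8328 continue  boundary S*=111.8016
step 4: (k=4,j=0): S=64.2926, (K−S)⁺=84.7874, hold=82.1142 ⇒ V=84.7874 exercise | (k=4,j=1): S=80.2187, (K−S)⁺=68.8613, hold=66.1881 ⇒ V=68.8613 exercise | (k=4,j=2): S=100.0900, (K−S)⁺=48.9900, hold=46.3168 ⇒ V=48.9900 exercise | (k=4,j=3): S=124.8837, (K−S)⁺=24.1963, hold=23.3105 ⇒ V=24.1963 exercise | (k=4,j=4): S=155.8191, (K−S)⁺=0.0000, hold=6.6243 ⇒ V=6.6243 continue  boundary S*=124.8837
step 3: (k=3,j=0): S=71.8155, (K−S)⁺=77.2645, hold=74.5913 ⇒ V=77.2645 exercise | (k=3,j=1): S=89.6052, (K−S)⁺=59.4748, hold=56.8016 ⇒ V=59.4748 exercise | (k=3,j=2): S=111.8016, (K−S)⁺=37.2784, hold=34.6052 ⇒ V=37.2784 exercise | (k=3,j=3): S=139.4964, (K−S)⁺=9.5836, hold=14.1901 ⇒ V=14.1901 continue  boundary S*=111.8016
step 2: (k=2,j=0): S=80.2187, (K−S)⁺=68.8613, hold=66.1881 ⇒ V=68.8613 exercise | (k=2,j=1): S=100.0900, (K−S)⁺=48.9900, hold=46.3168 ⇒ V=48.9900 exercise | (k=2,j=2): S=124.8837, (K−S)⁺=24.1963, hold=24.0326 ⇒ V=24.1963 exercise  boundary S*=124.8837
step 1: (k=1,j=0): S=89.6052, (K−S)⁺=59.4748, hold=56.8016 ⇒ V=59.4748 exercise | (k=1,j=1): S=111.8016, (K−S)⁺=37.2784, hold=34.6052 ⇒ V=37.2784 exercise  boundary S*=111.8016
step 0: (k=0,j=0): S=100.0900, (K−S)⁺=48.9900, hold=46.3168 ⇒ V=48.9900 exercise  boundary S*=100.0900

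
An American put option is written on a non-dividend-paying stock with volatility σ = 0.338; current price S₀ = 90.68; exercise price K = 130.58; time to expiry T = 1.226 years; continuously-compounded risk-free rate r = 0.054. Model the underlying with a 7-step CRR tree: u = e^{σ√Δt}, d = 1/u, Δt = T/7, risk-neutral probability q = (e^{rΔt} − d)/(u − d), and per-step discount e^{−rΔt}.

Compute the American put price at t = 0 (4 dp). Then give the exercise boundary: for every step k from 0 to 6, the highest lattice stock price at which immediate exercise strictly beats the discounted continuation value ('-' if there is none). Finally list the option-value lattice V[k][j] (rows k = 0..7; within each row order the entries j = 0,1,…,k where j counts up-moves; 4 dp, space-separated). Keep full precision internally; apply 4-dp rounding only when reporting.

Δt=0.17514, u=1.15195, d=0.86810, q=0.49817, disc=e^(-rΔt)=0.99059
k=7 terminal: V=max(K-S,0) → 96.8912 85.8757 71.2582 51.8611 26.1215 0.0000 0.0000 0.0000
k=6: j=0 S=38.8076 intr=91.7724 cont=90.5432 V=91.7724[EX]; j=1 S=51.4970 intr=79.0830 cont=77.8538 V=79.0830[EX]; j=2 S=68.3356 intr=62.2444 cont=61.0153 V=62.2444[EX]; j=3 S=90.6800 intr=39.9000 cont=38.6708 V=39.9000[EX]; j=4 S=120.3306 intr=10.2494 cont=12.9851 V=12.9851[hold]; j=5 S=159.6765 intr=0.0000 cont=0.0000 V=0.0000[hold]; j=6 S=211.8877 intr=0.0000 cont=0.0000 V=0.0000[hold]  S*(6)=90.6800
k=5: j=0 S=44.7043 intr=85.8757 cont=84.6465 V=85.8757[EX]; j=1 S=59.3218 intr=71.2582 cont=70.0290 V=71.2582[EX]; j=2 S=78.7189 intr=51.8611 cont=50.6319 V=51.8611[EX]; j=3 S=104.4585 intr=26.1215 cont=26.2423 V=26.2423[hold]; j=4 S=138.6145 intr=0.0000 cont=6.4549 V=6.4549[hold]; j=5 S=183.9388 intr=0.0000 cont=0.0000 V=0.0000[hold]  S*(5)=78.7189
k=4: j=0 S=51.4970 intr=79.0830 cont=77.8538 V=79.0830[EX]; j=1 S=68.3356 intr=62.2444 cont=61.0153 V=62.2444[EX]; j=2 S=90.6800 intr=39.9000 cont=38.7305 V=39.9000[EX]; j=3 S=120.3306 intr=10.2494 cont=16.2306 V=16.2306[hold]; j=4 S=159.6765 intr=0.0000 cont=3.2088 V=3.2088[hold]  S*(4)=90.6800
k=3: j=0 S=59.3218 intr=71.2582 cont=70.0290 V=71.2582[EX]; j=1 S=78.7189 intr=51.8611 cont=50.6319 V=51.8611[EX]; j=2 S=104.4585 intr=26.1215 cont=27.8439 V=27.8439[hold]; j=3 S=138.6145 intr=0.0000 cont=9.6517 V=9.6517[hold]  S*(3)=78.7189
k=2: j=0 S=68.3356 intr=62.2444 cont=61.0153 V=62.2444[EX]; j=1 S=90.6800 intr=39.9000 cont=39.5208 V=39.9000[EX]; j=2 S=120.3306 intr=10.2494 cont=18.6043 V=18.6043[hold]  S*(2)=90.6800
k=1: j=0 S=78.7189 intr=51.8611 cont=50.6319 V=51.8611[EX]; j=1 S=104.4585 intr=26.1215 cont=29.0153 V=29.0153[hold]  S*(1)=78.7189
k=0: j=0 S=90.6800 intr=39.9000 cont=40.0989 V=40.0989[hold]  S*(0)=-

price = 40.0989
boundary = - 78.7189 90.6800 78.7189 90.6800 78.7189 90.6800
tree:
40.0989
51.8611 29.0153
62.2444 39.9000 18.6043
71.2582 51.8611 27.8439 9.6517
79.0830 62.2444 39.9000 16.2306 3.2088
85.8757 71.2582 51.8611 26.2423 6.4549 0.0000
91.7724 79.0830 62.2444 39.9000 12.9851 0.0000 0.0000
96.8912 85.8757 71.2582 51.8611 26.1215 0.0000 0.0000 0.0000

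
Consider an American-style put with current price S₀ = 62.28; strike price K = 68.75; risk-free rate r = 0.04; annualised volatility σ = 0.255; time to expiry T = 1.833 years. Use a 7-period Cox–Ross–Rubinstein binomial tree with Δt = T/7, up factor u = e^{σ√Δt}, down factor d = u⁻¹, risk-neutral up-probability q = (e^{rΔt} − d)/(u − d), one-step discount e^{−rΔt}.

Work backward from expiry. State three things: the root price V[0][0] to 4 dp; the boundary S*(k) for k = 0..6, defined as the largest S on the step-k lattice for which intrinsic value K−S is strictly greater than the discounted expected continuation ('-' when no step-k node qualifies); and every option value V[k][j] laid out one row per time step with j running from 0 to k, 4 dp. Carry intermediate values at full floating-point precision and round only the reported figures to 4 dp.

params: Δt=0.26186 u=1.13938 d=0.87767 q=0.50766 e^(-rΔt)=0.98958
t_7 payoffs: 43.7664 36.3163 26.6447 14.0889 0.0000 0.0000 0.0000 0.0000
t_6: node(6,0) S=28.4660 payoff=40.2840 vs cont=39.5677 → 40.2840 [stop]  node(6,1) S=36.9545 payoff=31.7955 vs cont=31.0792 → 31.7955 [stop]  node(6,2) S=47.9742 payoff=20.7758 vs cont=20.0595 → 20.7758 [stop]  node(6,3) S=62.2800 payoff=6.4700 vs cont=6.8643 → 6.8643 [wait]  node(6,4) S=80.8518 payoff=0.0000 vs cont=0.0000 → 0.0000 [wait]  node(6,5) S=104.9616 payoff=0.0000 vs cont=0.0000 → 0.0000 [wait]  node(6,6) S=136.2609 payoff=0.0000 vs cont=0.0000 → 0.0000 [wait]  ⇒ S*(6)=47.9742
t_5: node(5,0) S=32.4337 payoff=36.3163 vs cont=35.6000 → 36.3163 [stop]  node(5,1) S=42.1053 payoff=26.6447 vs cont=25.9283 → 26.6447 [stop]  node(5,2) S=54.6611 payoff=14.0889 vs cont=13.5707 → 14.0889 [stop]  node(5,3) S=70.9609 payoff=0.0000 vs cont=3.3444 → 3.3444 [wait]  node(5,4) S=92.1213 payoff=0.0000 vs cont=0.0000 → 0.0000 [wait]  node(5,5) S=119.5917 payoff=0.0000 vs cont=0.0000 → 0.0000 [wait]  ⇒ S*(5)=54.6611
t_4: node(4,0) S=36.9545 payoff=31.7955 vs cont=31.0792 → 31.7955 [stop]  node(4,1) S=47.9742 payoff=20.7758 vs cont=20.0595 → 20.7758 [stop]  node(4,2) S=62.2800 payoff=6.4700 vs cont=8.5444 → 8.5444 [wait]  node(4,3) S=80.8518 payoff=0.0000 vs cont=1.6294 → 1.6294 [wait]  node(4,4) S=104.9616 payoff=0.0000 vs cont=0.0000 → 0.0000 [wait]  ⇒ S*(4)=47.9742
t_3: node(3,0) S=42.1053 payoff=26.6447 vs cont=25.9283 → 26.6447 [stop]  node(3,1) S=54.6611 payoff=14.0889 vs cont=14.4147 → 14.4147 [wait]  node(3,2) S=70.9609 payoff=0.0000 vs cont=4.9815 → 4.9815 [wait]  node(3,3) S=92.1213 payoff=0.0000 vs cont=0.7939 → 0.7939 [wait]  ⇒ S*(3)=42.1053
t_2: node(2,0) S=47.9742 payoff=20.7758 vs cont=20.2231 → 20.7758 [stop]  node(2,1) S=62.2800 payoff=6.4700 vs cont=9.5256 → 9.5256 [wait]  node(2,2) S=80.8518 payoff=0.0000 vs cont=2.8259 → 2.8259 [wait]  ⇒ S*(2)=47.9742
t_1: node(1,0) S=54.6611 payoff=14.0889 vs cont=14.9076 → 14.9076 [wait]  node(1,1) S=70.9609 payoff=0.0000 vs cont=6.0607 → 6.0607 [wait]  ⇒ S*(1)=-
t_0: node(0,0) S=62.2800 payoff=6.4700 vs cont=10.3079 → 10.3079 [wait]  ⇒ S*(0)=-

price = 10.3079
boundary = - - 47.9742 42.1053 47.9742 54.6611 47.9742
tree:
10.3079
14.9076 6.0607
20.7758 9.5256 2.8259
26.6447 14.4147 4.9815 0.7939
31.7955 20.7758 8.5444 1.6294 0.0000
36.3163 26.6447 14.0889 3.3444 0.0000 0.0000
40.2840 31.7955 20.7758 6.8643 0.0000 0.0000 0.0000
43.7664 36.3163 26.6447 14.0889 0.0000 0.0000 0.0000 0.0000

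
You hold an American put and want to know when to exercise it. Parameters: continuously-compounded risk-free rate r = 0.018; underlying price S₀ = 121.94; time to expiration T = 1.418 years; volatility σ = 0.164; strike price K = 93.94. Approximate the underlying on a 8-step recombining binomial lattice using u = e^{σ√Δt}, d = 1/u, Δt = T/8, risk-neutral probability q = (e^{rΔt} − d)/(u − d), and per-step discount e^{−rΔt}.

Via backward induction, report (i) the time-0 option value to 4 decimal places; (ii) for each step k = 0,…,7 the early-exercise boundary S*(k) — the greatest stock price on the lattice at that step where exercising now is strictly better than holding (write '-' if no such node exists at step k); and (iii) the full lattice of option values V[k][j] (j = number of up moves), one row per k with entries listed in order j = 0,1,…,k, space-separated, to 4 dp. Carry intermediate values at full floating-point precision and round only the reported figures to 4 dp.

params: Δt=0.17725 u=1.07149 d=0.93328 q=0.50587 e^(-rΔt)=0.99681
t_8 payoffs: 23.7530 13.3597 1.4273 0.0000 0.0000 0.0000 0.0000 0.0000 0.0000
t_7: node(7,0) S=75.2043 payoff=18.7357 vs cont=18.4364 → 18.7357 [stop]  node(7,1) S=86.3406 payoff=7.5994 vs cont=7.3001 → 7.5994 [stop]  node(7,2) S=99.1260 payoff=0.0000 vs cont=0.7030 → 0.7030 [wait]  node(7,3) S=113.8046 payoff=0.0000 vs cont=0.0000 → 0.0000 [wait]  node(7,4) S=130.6569 payoff=0.0000 vs cont=0.0000 → 0.0000 [wait]  node(7,5) S=150.0047 payoff=0.0000 vs cont=0.0000 → 0.0000 [wait]  node(7,6) S=172.2174 payoff=0.0000 vs cont=0.0000 → 0.0000 [wait]  node(7,7) S=197.7195 payoff=0.0000 vs cont=0.0000 → 0.0000 [wait]  ⇒ S*(7)=86.3406
t_6: node(6,0) S=80.5803 payoff=13.3597 vs cont=13.0604 → 13.3597 [stop]  node(6,1) S=92.5127 payoff=1.4273 vs cont=4.0976 → 4.0976 [wait]  node(6,2) S=106.2121 payoff=0.0000 vs cont=0.3463 → 0.3463 [wait]  node(6,3) S=121.9400 payoff=0.0000 vs cont=0.0000 → 0.0000 [wait]  node(6,4) S=139.9969 payoff=0.0000 vs cont=0.0000 → 0.0000 [wait]  node(6,5) S=160.7278 payoff=0.0000 vs cont=0.0000 → 0.0000 [wait]  node(6,6) S=184.5284 payoff=0.0000 vs cont=0.0000 → 0.0000 [wait]  ⇒ S*(6)=80.5803
t_5: node(5,0) S=86.3406 payoff=7.5994 vs cont=8.6467 → 8.6467 [wait]  node(5,1) S=99.1260 payoff=0.0000 vs cont=2.1929 → 2.1929 [wait]  node(5,2) S=113.8046 payoff=0.0000 vs cont=0.1706 → 0.1706 [wait]  node(5,3) S=130.6569 payoff=0.0000 vs cont=0.0000 → 0.0000 [wait]  node(5,4) S=150.0047 payoff=0.0000 vs cont=0.0000 → 0.0000 [wait]  node(5,5) S=172.2174 payoff=0.0000 vs cont=0.0000 → 0.0000 [wait]  ⇒ S*(5)=-
t_4: node(4,0) S=92.5127 payoff=1.4273 vs cont=5.3648 → 5.3648 [wait]  node(4,1) S=106.2121 payoff=0.0000 vs cont=1.1662 → 1.1662 [wait]  node(4,2) S=121.9400 payoff=0.0000 vs cont=0.0840 → 0.0840 [wait]  node(4,3) S=139.9969 payoff=0.0000 vs cont=0.0000 → 0.0000 [wait]  node(4,4) S=160.7278 payoff=0.0000 vs cont=0.0000 → 0.0000 [wait]  ⇒ S*(4)=-
t_3: node(3,0) S=99.1260 payoff=0.0000 vs cont=3.2305 → 3.2305 [wait]  node(3,1) S=113.8046 payoff=0.0000 vs cont=0.6168 → 0.6168 [wait]  node(3,2) S=130.6569 payoff=0.0000 vs cont=0.0414 → 0.0414 [wait]  node(3,3) S=150.0047 payoff=0.0000 vs cont=0.0000 → 0.0000 [wait]  ⇒ S*(3)=-
t_2: node(2,0) S=106.2121 payoff=0.0000 vs cont=1.9022 → 1.9022 [wait]  node(2,1) S=121.9400 payoff=0.0000 vs cont=0.3247 → 0.3247 [wait]  node(2,2) S=139.9969 payoff=0.0000 vs cont=0.0204 → 0.0204 [wait]  ⇒ S*(2)=-
t_1: node(1,0) S=113.8046 payoff=0.0000 vs cont=1.1007 → 1.1007 [wait]  node(1,1) S=130.6569 payoff=0.0000 vs cont=0.1702 → 0.1702 [wait]  ⇒ S*(1)=-
t_0: node(0,0) S=121.9400 payoff=0.0000 vs cont=0.6280 → 0.6280 [wait]  ⇒ S*(0)=-

price = 0.6280
boundary = - - - - - - 80.5803 86.3406
tree:
0.6280
1.1007 0.1702
1.9022 0.3247 0.0204
3.2305 0.6168 0.0414 0.0000
5.3648 1.1662 0.0840 0.0000 0.0000
8.6467 2.1929 0.1706 0.0000 0.0000 0.0000
13.3597 4.0976 0.3463 0.0000 0.0000 0.0000 0.0000
18.7357 7.5994 0.7030 0.0000 0.0000 0.0000 0.0000 0.0000
23.7530 13.3597 1.4273 0.0000 0.0000 0.0000 0.0000 0.0000 0.0000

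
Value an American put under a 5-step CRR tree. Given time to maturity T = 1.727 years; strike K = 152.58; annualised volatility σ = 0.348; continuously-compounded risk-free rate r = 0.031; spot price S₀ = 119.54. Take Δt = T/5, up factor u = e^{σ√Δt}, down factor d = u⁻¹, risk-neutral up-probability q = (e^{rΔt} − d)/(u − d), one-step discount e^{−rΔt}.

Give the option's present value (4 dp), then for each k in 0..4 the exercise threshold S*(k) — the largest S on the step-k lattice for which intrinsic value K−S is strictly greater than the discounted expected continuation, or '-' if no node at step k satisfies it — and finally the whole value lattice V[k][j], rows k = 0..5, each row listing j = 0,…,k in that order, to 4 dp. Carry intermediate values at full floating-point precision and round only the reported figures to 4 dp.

params: Δt=0.34540 u=1.22694 d=0.81504 q=0.47518 e^(-rΔt)=0.98935
t_5 payoffs: 109.5869 87.8591 55.1505 5.9118 0.0000 0.0000
t_4: node(4,0) S=52.7499 payoff=99.8301 vs cont=98.2051 → 99.8301 [stop]  node(4,1) S=79.4086 payoff=73.1714 vs cont=71.5464 → 73.1714 [stop]  node(4,2) S=119.5400 payoff=33.0400 vs cont=31.4150 → 33.0400 [stop]  node(4,3) S=179.9529 payoff=0.0000 vs cont=3.0696 → 3.0696 [wait]  node(4,4) S=270.8973 payoff=0.0000 vs cont=0.0000 → 0.0000 [wait]  ⇒ S*(4)=119.5400
t_3: node(3,0) S=64.7209 payoff=87.8591 vs cont=86.2341 → 87.8591 [stop]  node(3,1) S=97.4295 payoff=55.1505 vs cont=53.5255 → 55.1505 [stop]  node(3,2) S=146.6682 payoff=5.9118 vs cont=18.5984 → 18.5984 [wait]  node(3,3) S=220.7912 payoff=0.0000 vs cont=1.5938 → 1.5938 [wait]  ⇒ S*(3)=97.4295
t_2: node(2,0) S=79.4086 payoff=73.1714 vs cont=71.5464 → 73.1714 [stop]  node(2,1) S=119.5400 payoff=33.0400 vs cont=37.3792 → 37.3792 [wait]  node(2,2) S=179.9529 payoff=0.0000 vs cont=10.4061 → 10.4061 [wait]  ⇒ S*(2)=79.4086
t_1: node(1,0) S=97.4295 payoff=55.1505 vs cont=55.5655 → 55.5655 [wait]  node(1,1) S=146.6682 payoff=5.9118 vs cont=24.3005 → 24.3005 [wait]  ⇒ S*(1)=-
t_0: node(0,0) S=119.5400 payoff=33.0400 vs cont=40.2754 → 40.2754 [wait]  ⇒ S*(0)=-

price = 40.2754
boundary = - - 79.4086 97.4295 119.5400
tree:
40.2754
55.5655 24.3005
73.1714 37.3792 10.4061
87.8591 55.1505 18.5984 1.5938
99.8301 73.1714 33.0400 3.0696 0.0000
109.5869 87.8591 55.1505 5.9118 0.0000 0.0000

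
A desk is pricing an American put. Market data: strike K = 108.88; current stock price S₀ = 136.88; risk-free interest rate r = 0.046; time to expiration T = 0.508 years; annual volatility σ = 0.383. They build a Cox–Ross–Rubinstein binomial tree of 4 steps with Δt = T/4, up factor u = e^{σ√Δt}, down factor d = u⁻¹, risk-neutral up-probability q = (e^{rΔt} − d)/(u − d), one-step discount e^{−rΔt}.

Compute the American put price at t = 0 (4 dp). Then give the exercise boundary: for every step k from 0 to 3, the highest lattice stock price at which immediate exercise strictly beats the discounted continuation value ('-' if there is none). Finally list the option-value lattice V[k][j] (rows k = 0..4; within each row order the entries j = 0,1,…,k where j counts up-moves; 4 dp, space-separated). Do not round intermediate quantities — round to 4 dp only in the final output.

params: Δt=0.12700 u=1.14624 d=0.87242 q=0.48733 e^(-rΔt)=0.99418
t_4 payoffs: 29.5874 4.6995 0.0000 0.0000 0.0000
t_3: node(3,0) S=90.8886 payoff=17.9914 vs cont=17.3572 → 17.9914 [stop]  node(3,1) S=119.4162 payoff=0.0000 vs cont=2.3953 → 2.3953 [wait]  node(3,2) S=156.8978 payoff=0.0000 vs cont=0.0000 → 0.0000 [wait]  node(3,3) S=206.1439 payoff=0.0000 vs cont=0.0000 → 0.0000 [wait]  ⇒ S*(3)=90.8886
t_2: node(2,0) S=104.1805 payoff=4.6995 vs cont=10.3304 → 10.3304 [wait]  node(2,1) S=136.8800 payoff=0.0000 vs cont=1.2208 → 1.2208 [wait]  node(2,2) S=179.8430 payoff=0.0000 vs cont=0.0000 → 0.0000 [wait]  ⇒ S*(2)=-
t_1: node(1,0) S=119.4162 payoff=0.0000 vs cont=5.8568 → 5.8568 [wait]  node(1,1) S=156.8978 payoff=0.0000 vs cont=0.6222 → 0.6222 [wait]  ⇒ S*(1)=-
t_0: node(0,0) S=136.8800 payoff=0.0000 vs cont=3.2866 → 3.2866 [wait]  ⇒ S*(0)=-

price = 3.2866
boundary = - - - 90.8886
tree:
3.2866
5.8568 0.6222
10.3304 1.2208 0.0000
17.9914 2.3953 0.0000 0.0000
29.5874 4.6995 0.0000 0.0000 0.0000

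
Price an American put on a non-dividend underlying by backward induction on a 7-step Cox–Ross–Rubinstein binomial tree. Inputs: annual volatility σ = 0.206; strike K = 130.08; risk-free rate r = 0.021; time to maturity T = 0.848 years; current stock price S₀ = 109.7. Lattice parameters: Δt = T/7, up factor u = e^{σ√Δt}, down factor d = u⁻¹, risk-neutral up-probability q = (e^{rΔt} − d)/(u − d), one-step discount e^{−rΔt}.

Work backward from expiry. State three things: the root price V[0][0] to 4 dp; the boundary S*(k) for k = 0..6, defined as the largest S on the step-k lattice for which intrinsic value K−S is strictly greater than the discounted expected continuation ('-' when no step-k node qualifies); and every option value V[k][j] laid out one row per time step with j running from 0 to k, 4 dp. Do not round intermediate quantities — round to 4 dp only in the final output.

Δt=0.12114, u=1.07433, d=0.93081, q=0.49983, disc=e^(-rΔt)=0.99746
k=7 terminal: V=max(K-S,0) → 63.6697 53.4298 41.6111 27.9701 12.2257 0.0000 0.0000 0.0000
k=6: j=0 S=71.3468 intr=58.7332 cont=58.4027 V=58.7332[EX]; j=1 S=82.3478 intr=47.7322 cont=47.4017 V=47.7322[EX]; j=2 S=95.0450 intr=35.0350 cont=34.7045 V=35.0350[EX]; j=3 S=109.7000 intr=20.3800 cont=20.0495 V=20.3800[EX]; j=4 S=126.6147 intr=3.4653 cont=6.0994 V=6.0994[hold]; j=5 S=146.1374 intr=0.0000 cont=0.0000 V=0.0000[hold]; j=6 S=168.6704 intr=0.0000 cont=0.0000 V=0.0000[hold]  S*(6)=109.7000
k=5: j=0 S=76.6502 intr=53.4298 cont=53.0993 V=53.4298[EX]; j=1 S=88.4689 intr=41.6111 cont=41.2806 V=41.6111[EX]; j=2 S=102.1099 intr=27.9701 cont=27.6396 V=27.9701[EX]; j=3 S=117.8543 intr=12.2257 cont=13.2085 V=13.2085[hold]; j=4 S=136.0262 intr=0.0000 cont=3.0430 V=3.0430[hold]; j=5 S=157.0002 intr=0.0000 cont=0.0000 V=0.0000[hold]  S*(5)=102.1099
k=4: j=0 S=82.3478 intr=47.7322 cont=47.4017 V=47.7322[EX]; j=1 S=95.0450 intr=35.0350 cont=34.7045 V=35.0350[EX]; j=2 S=109.7000 intr=20.3800 cont=20.5395 V=20.5395[hold]; j=3 S=126.6147 intr=3.4653 cont=8.1068 V=8.1068[hold]; j=4 S=146.1374 intr=0.0000 cont=1.5181 V=1.5181[hold]  S*(4)=95.0450
k=3: j=0 S=88.4689 intr=41.6111 cont=41.2806 V=41.6111[EX]; j=1 S=102.1099 intr=27.9701 cont=27.7191 V=27.9701[EX]; j=2 S=117.8543 intr=12.2257 cont=14.2888 V=14.2888[hold]; j=3 S=136.0262 intr=0.0000 cont=4.8013 V=4.8013[hold]  S*(3)=102.1099
k=2: j=0 S=95.0450 intr=35.0350 cont=34.7045 V=35.0350[EX]; j=1 S=109.7000 intr=20.3800 cont=21.0781 V=21.0781[hold]; j=2 S=126.6147 intr=3.4653 cont=9.5224 V=9.5224[hold]  S*(2)=95.0450
k=1: j=0 S=102.1099 intr=27.9701 cont=27.9876 V=27.9876[hold]; j=1 S=117.8543 intr=12.2257 cont=15.2633 V=15.2633[hold]  S*(1)=-
k=0: j=0 S=109.7000 intr=20.3800 cont=21.5727 V=21.5727[hold]  S*(0)=-

price = 21.5727
boundary = - - 95.0450 102.1099 95.0450 102.1099 109.7000
tree:
21.5727
27.9876 15.2633
35.0350 21.0781 9.5224
41.6111 27.9701 14.2888 4.8013
47.7322 35.0350 20.5395 8.1068 1.5181
53.4298 41.6111 27.9701 13.2085 3.0430 0.0000
58.7332 47.7322 35.0350 20.3800 6.0994 0.0000 0.0000
63.6697 53.4298 41.6111 27.9701 12.2257 0.0000 0.0000 0.0000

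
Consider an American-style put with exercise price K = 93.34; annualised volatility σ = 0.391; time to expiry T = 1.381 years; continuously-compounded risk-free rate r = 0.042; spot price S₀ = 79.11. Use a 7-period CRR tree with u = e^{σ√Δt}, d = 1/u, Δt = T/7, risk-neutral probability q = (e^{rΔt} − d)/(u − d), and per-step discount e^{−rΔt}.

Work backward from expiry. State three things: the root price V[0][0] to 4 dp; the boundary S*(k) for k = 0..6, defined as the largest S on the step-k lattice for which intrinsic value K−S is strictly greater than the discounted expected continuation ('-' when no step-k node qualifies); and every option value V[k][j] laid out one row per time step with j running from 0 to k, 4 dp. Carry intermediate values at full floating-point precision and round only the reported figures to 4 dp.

Δt=0.19729  u=1.18966  d=0.84057  q=0.48053  discount=0.99175
step 7 (expiry): payoffs max(K−S,0) = 69.8834 60.1420 46.3549 26.8422 0.0000 0.0000 0.0000 0.0000
step 6: (k=6,j=0): S=27.9054, (K−S)⁺=65.4346, hold=64.6644 ⇒ V=65.4346 exercise | (k=6,j=1): S=39.4944, (K−S)⁺=53.8456, hold=53.0754 ⇒ V=53.8456 exercise | (k=6,j=2): S=55.8964, (K−S)⁺=37.4436, hold=36.6734 ⇒ V=37.4436 exercise | (k=6,j=3): S=79.1100, (K−S)⁺=14.2300, hold=13.8287 ⇒ V=14.2300 exercise | (k=6,j=4): S=111.9642, (K−S)⁺=0.0000, hold=0.0000 ⇒ V=0.0000 continue | (k=6,j=5): S=158.4627, (K−S)⁺=0.0000, hold=0.0000 ⇒ V=0.0000 continue | (k=6,j=6): S=224.2718, (K−S)⁺=0.0000, hold=0.0000 ⇒ V=0.0000 continue  boundary S*=79.1100
step 5: (k=5,j=0): S=33.1980, (K−S)⁺=60.1420, hold=59.3718 ⇒ V=60.1420 exercise | (k=5,j=1): S=46.9851, (K−S)⁺=46.3549, hold=45.5847 ⇒ V=46.3549 exercise | (k=5,j=2): S=66.4978, (K−S)⁺=26.8422, hold=26.0719 ⇒ V=26.8422 exercise | (k=5,j=3): S=94.1142, (K−S)⁺=0.0000, hold=7.3311 ⇒ V=7.3311 continue | (k=5,j=4): S=133.1996, (K−S)⁺=0.0000, hold=0.0000 ⇒ V=0.0000 continue | (k=5,j=5): S=188.5171, (K−S)⁺=0.0000, hold=0.0000 ⇒ V=0.0000 continue  boundary S*=66.4978
step 4: (k=4,j=0): S=39.4944, (K−S)⁺=53.8456, hold=53.0754 ⇒ V=53.8456 exercise | (k=4,j=1): S=55.8964, (K−S)⁺=37.4436, hold=36.6734 ⇒ V=37.4436 exercise | (k=4,j=2): S=79.1100, (K−S)⁺=14.2300, hold=17.3225 ⇒ V=17.3225 continue | (k=4,j=3): S=111.9642, (K−S)⁺=0.0000, hold=3.7769 ⇒ V=3.7769 continue | (k=4,j=4): S=158.4627, (K−S)⁺=0.0000, hold=0.0000 ⇒ V=0.0000 continue  boundary S*=55.8964
step 3: (k=3,j=0): S=46.9851, (K−S)⁺=46.3549, hold=45.5847 ⇒ V=46.3549 exercise | (k=3,j=1): S=66.4978, (K−S)⁺=26.8422, hold=27.5457 ⇒ V=27.5457 continue | (k=3,j=2): S=94.1142, (K−S)⁺=0.0000, hold=10.7242 ⇒ V=10.7242 continue | (k=3,j=3): S=133.1996, (K−S)⁺=0.0000, hold=1.9458 ⇒ V=1.9458 continue  boundary S*=46.9851
step 2: (k=2,j=0): S=55.8964, (K−S)⁺=37.4436, hold=37.0087 ⇒ V=37.4436 exercise | (k=2,j=1): S=79.1100, (K−S)⁺=14.2300, hold=19.3019 ⇒ V=19.3019 continue | (k=2,j=2): S=111.9642, (K−S)⁺=0.0000, hold=6.4523 ⇒ V=6.4523 continue  boundary S*=55.8964
step 1: (k=1,j=0): S=66.4978, (K−S)⁺=26.8422, hold=28.4890 ⇒ V=28.4890 continue | (k=1,j=1): S=94.1142, (K−S)⁺=0.0000, hold=13.0190 ⇒ V=13.0190 continue  boundary S*=-
step 0: (k=0,j=0): S=79.1100, (K−S)⁺=14.2300, hold=20.8816 ⇒ V=20.8816 continue  boundary S*=-

price = 20.8816
boundary = - - 55.8964 46.9851 55.8964 66.4978 79.1100
tree:
20.8816
28.4890 13.0190
37.4436 19.3019 6.4523
46.3549 27.5457 10.7242 1.9458
53.8456 37.4436 17.3225 3.7769 0.0000
60.1420 46.3549 26.8422 7.3311 0.0000 0.0000
65.4346 53.8456 37.4436 14.2300 0.0000 0.0000 0.0000
69.8834 60.1420 46.3549 26.8422 0.0000 0.0000 0.0000 0.0000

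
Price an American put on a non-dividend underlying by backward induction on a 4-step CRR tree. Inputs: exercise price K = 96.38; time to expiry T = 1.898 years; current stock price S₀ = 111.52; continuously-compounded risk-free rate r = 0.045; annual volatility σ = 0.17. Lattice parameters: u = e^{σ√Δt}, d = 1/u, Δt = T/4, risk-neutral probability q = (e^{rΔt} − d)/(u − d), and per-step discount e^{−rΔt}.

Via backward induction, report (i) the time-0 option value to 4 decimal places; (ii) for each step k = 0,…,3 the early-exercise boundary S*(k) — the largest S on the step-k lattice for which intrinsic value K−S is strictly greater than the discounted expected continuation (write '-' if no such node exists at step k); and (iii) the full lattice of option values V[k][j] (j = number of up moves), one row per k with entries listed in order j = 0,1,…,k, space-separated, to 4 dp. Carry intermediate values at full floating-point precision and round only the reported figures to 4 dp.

Δt=0.47450  u=1.12423  d=0.88949  q=0.56270  discount=0.97887
step 4 (expiry): payoffs max(K−S,0) = 26.5689 8.1455 0.0000 0.0000 0.0000
step 3: (k=3,j=0): S=78.4841, (K−S)⁺=17.8959, hold=15.8598 ⇒ V=17.8959 exercise | (k=3,j=1): S=99.1963, (K−S)⁺=0.0000, hold=3.4868 ⇒ V=3.4868 continue | (k=3,j=2): S=125.3747, (K−S)⁺=0.0000, hold=0.0000 ⇒ V=0.0000 continue | (k=3,j=3): S=158.4616, (K−S)⁺=0.0000, hold=0.0000 ⇒ V=0.0000 continue  boundary S*=78.4841
step 2: (k=2,j=0): S=88.2345, (K−S)⁺=8.1455, hold=9.5811 ⇒ V=9.5811 continue | (k=2,j=1): S=111.5200, (K−S)⁺=0.0000, hold=1.4926 ⇒ V=1.4926 continue | (k=2,j=2): S=140.9506, (K−S)⁺=0.0000, hold=0.0000 ⇒ V=0.0000 continue  boundary S*=-
step 1: (k=1,j=0): S=99.1963, (K−S)⁺=0.0000, hold=4.9235 ⇒ V=4.9235 continue | (k=1,j=1): S=125.3747, (K−S)⁺=0.0000, hold=0.6389 ⇒ V=0.6389 continue  boundary S*=-
step 0: (k=0,j=0): S=111.5200, (K−S)⁺=0.0000, hold=2.4595 ⇒ V=2.4595 continue  boundary S*=-

price = 2.4595
boundary = - - - 78.4841
tree:
2.4595
4.9235 0.6389
9.5811 1.4926 0.0000
17.8959 3.4868 0.0000 0.0000
26.5689 8.1455 0.0000 0.0000 0.0000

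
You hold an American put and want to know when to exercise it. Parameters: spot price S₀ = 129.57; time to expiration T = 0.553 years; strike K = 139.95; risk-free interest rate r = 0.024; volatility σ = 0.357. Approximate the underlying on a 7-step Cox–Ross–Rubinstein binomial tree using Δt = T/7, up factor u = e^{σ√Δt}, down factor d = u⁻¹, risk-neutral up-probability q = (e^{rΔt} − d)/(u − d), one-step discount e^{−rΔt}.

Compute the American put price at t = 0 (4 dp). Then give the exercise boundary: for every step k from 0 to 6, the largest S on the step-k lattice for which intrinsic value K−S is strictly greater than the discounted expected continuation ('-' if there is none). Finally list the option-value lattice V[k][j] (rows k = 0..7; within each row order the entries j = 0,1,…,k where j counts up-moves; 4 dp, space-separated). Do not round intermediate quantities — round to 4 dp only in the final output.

price = 18.9403
boundary = - - - 95.8894 106.0105 95.8894 106.0105
tree:
18.9403
26.0587 11.4368
34.5830 17.0867 5.4673
44.0606 24.6296 9.1241 1.5960
53.2153 33.9395 14.8156 3.1011 0.0000
61.4960 44.0606 23.1274 6.0257 0.0000 0.0000
68.9861 53.2153 33.9395 11.7084 0.0000 0.0000 0.0000
75.7612 61.4960 44.0606 22.7503 0.0000 0.0000 0.0000 0.0000

params: Δt=0.07900 u=1.10555 d=0.90453 q=0.48438 e^(-rΔt)=0.99811
t_7 payoffs: 75.7612 61.4960 44.0606 22.7503 0.0000 0.0000 0.0000 0.0000
t_6: node(6,0) S=70.9639 payoff=68.9861 vs cont=68.7211 → 68.9861 [stop]  node(6,1) S=86.7347 payoff=53.2153 vs cont=52.9502 → 53.2153 [stop]  node(6,2) S=106.0105 payoff=33.9395 vs cont=33.6744 → 33.9395 [stop]  node(6,3) S=129.5700 payoff=10.3800 vs cont=11.7084 → 11.7084 [wait]  node(6,4) S=158.3654 payoff=0.0000 vs cont=0.0000 → 0.0000 [wait]  node(6,5) S=193.5602 payoff=0.0000 vs cont=0.0000 → 0.0000 [wait]  node(6,6) S=236.5766 payoff=0.0000 vs cont=0.0000 → 0.0000 [wait]  ⇒ S*(6)=106.0105
t_5: node(5,0) S=78.4540 payoff=61.4960 vs cont=61.2309 → 61.4960 [stop]  node(5,1) S=95.8894 payoff=44.0606 vs cont=43.7955 → 44.0606 [stop]  node(5,2) S=117.1997 payoff=22.7503 vs cont=23.1274 → 23.1274 [wait]  node(5,3) S=143.2459 payoff=0.0000 vs cont=6.0257 → 6.0257 [wait]  node(5,4) S=175.0806 payoff=0.0000 vs cont=0.0000 → 0.0000 [wait]  node(5,5) S=213.9902 payoff=0.0000 vs cont=0.0000 → 0.0000 [wait]  ⇒ S*(5)=95.8894
t_4: node(4,0) S=86.7347 payoff=53.2153 vs cont=52.9502 → 53.2153 [stop]  node(4,1) S=106.0105 payoff=33.9395 vs cont=33.8568 → 33.9395 [stop]  node(4,2) S=129.5700 payoff=10.3800 vs cont=14.8156 → 14.8156 [wait]  node(4,3) S=158.3654 payoff=0.0000 vs cont=3.1011 → 3.1011 [wait]  node(4,4) S=193.5602 payoff=0.0000 vs cont=0.0000 → 0.0000 [wait]  ⇒ S*(4)=106.0105
t_3: node(3,0) S=95.8894 payoff=44.0606 vs cont=43.7955 → 44.0606 [stop]  node(3,1) S=117.1997 payoff=22.7503 vs cont=24.6296 → 24.6296 [wait]  node(3,2) S=143.2459 payoff=0.0000 vs cont=9.1241 → 9.1241 [wait]  node(3,3) S=175.0806 payoff=0.0000 vs cont=1.5960 → 1.5960 [wait]  ⇒ S*(3)=95.8894
t_2: node(2,0) S=106.0105 payoff=33.9395 vs cont=34.5830 → 34.5830 [wait]  node(2,1) S=129.5700 payoff=10.3800 vs cont=17.0867 → 17.0867 [wait]  node(2,2) S=158.3654 payoff=0.0000 vs cont=5.4673 → 5.4673 [wait]  ⇒ S*(2)=-
t_1: node(1,0) S=117.1997 payoff=22.7503 vs cont=26.0587 → 26.0587 [wait]  node(1,1) S=143.2459 payoff=0.0000 vs cont=11.4368 → 11.4368 [wait]  ⇒ S*(1)=-
t_0: node(0,0) S=129.5700 payoff=10.3800 vs cont=18.9403 → 18.9403 [wait]  ⇒ S*(0)=-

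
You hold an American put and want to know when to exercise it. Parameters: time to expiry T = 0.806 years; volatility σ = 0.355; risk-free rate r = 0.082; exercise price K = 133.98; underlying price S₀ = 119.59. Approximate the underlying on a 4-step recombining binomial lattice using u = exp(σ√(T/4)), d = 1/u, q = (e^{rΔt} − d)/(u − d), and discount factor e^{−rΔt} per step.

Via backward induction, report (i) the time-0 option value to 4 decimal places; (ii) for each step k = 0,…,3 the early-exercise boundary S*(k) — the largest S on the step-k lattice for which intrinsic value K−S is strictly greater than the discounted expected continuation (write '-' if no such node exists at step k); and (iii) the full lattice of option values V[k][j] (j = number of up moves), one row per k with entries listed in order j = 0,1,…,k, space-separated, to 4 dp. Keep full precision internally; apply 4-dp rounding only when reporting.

price = 20.7674
boundary = - - 86.9522 101.9736
tree:
20.7674
32.0493 10.7026
47.0278 18.8322 3.3114
59.8364 32.0064 6.9030 0.0000
70.7582 47.0278 14.3900 0.0000 0.0000

Δt=0.20150, u=1.17275, d=0.85269, q=0.51230, disc=e^(-rΔt)=0.98361
k=4 terminal: V=max(K-S,0) → 70.7582 47.0278 14.3900 0.0000 0.0000
k=3: j=0 S=74.1436 intr=59.8364 cont=57.6408 V=59.8364[EX]; j=1 S=101.9736 intr=32.0064 cont=29.8108 V=32.0064[EX]; j=2 S=140.2497 intr=0.0000 cont=6.9030 V=6.9030[hold]; j=3 S=192.8928 intr=0.0000 cont=0.0000 V=0.0000[hold]  S*(3)=101.9736
k=2: j=0 S=86.9522 intr=47.0278 cont=44.8322 V=47.0278[EX]; j=1 S=119.5900 intr=14.3900 cont=18.8322 V=18.8322[hold]; j=2 S=164.4784 intr=0.0000 cont=3.3114 V=3.3114[hold]  S*(2)=86.9522
k=1: j=0 S=101.9736 intr=32.0064 cont=32.0493 V=32.0493[hold]; j=1 S=140.2497 intr=0.0000 cont=10.7026 V=10.7026[hold]  S*(1)=-
k=0: j=0 S=119.5900 intr=14.3900 cont=20.7674 V=20.7674[hold]  S*(0)=-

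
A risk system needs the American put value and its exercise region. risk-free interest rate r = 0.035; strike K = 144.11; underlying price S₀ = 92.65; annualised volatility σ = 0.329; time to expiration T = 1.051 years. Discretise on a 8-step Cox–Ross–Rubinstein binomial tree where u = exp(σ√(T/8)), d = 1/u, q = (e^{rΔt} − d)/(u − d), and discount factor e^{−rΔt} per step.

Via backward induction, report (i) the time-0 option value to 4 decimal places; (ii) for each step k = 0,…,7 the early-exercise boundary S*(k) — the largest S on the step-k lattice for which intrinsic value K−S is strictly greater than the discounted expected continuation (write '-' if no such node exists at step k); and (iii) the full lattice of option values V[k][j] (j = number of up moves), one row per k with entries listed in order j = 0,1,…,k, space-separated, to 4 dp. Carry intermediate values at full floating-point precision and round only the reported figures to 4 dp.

Δt=0.13137, u=1.12665, d=0.88759, q=0.48950, disc=e^(-rΔt)=0.99541
k=8 terminal: V=max(K-S,0) → 108.4210 98.8085 86.6071 71.1193 51.4600 26.5057 0.0000 0.0000 0.0000
k=7: j=0 S=40.2090 intr=103.9010 cont=103.2399 V=103.9010[EX]; j=1 S=51.0389 intr=93.0711 cont=92.4100 V=93.0711[EX]; j=2 S=64.7856 intr=79.3244 cont=78.6632 V=79.3244[EX]; j=3 S=82.2350 intr=61.8750 cont=61.2139 V=61.8750[EX]; j=4 S=104.3841 intr=39.7259 cont=39.0648 V=39.7259[EX]; j=5 S=132.4988 intr=11.6112 cont=13.4690 V=13.4690[hold]; j=6 S=168.1860 intr=0.0000 cont=0.0000 V=0.0000[hold]; j=7 S=213.4851 intr=0.0000 cont=0.0000 V=0.0000[hold]  S*(7)=104.3841
k=6: j=0 S=45.3015 intr=98.8085 cont=98.1474 V=98.8085[EX]; j=1 S=57.5029 intr=86.6071 cont=85.9460 V=86.6071[EX]; j=2 S=72.9907 intr=71.1193 cont=70.4582 V=71.1193[EX]; j=3 S=92.6500 intr=51.4600 cont=50.7989 V=51.4600[EX]; j=4 S=117.6043 intr=26.5057 cont=26.7499 V=26.7499[hold]; j=5 S=149.2798 intr=0.0000 cont=6.8444 V=6.8444[hold]; j=6 S=189.4867 intr=0.0000 cont=0.0000 V=0.0000[hold]  S*(6)=92.6500
k=5: j=0 S=51.0389 intr=93.0711 cont=92.4100 V=93.0711[EX]; j=1 S=64.7856 intr=79.3244 cont=78.6632 V=79.3244[EX]; j=2 S=82.2350 intr=61.8750 cont=61.2139 V=61.8750[EX]; j=3 S=104.3841 intr=39.7259 cont=39.1838 V=39.7259[EX]; j=4 S=132.4988 intr=11.6112 cont=16.9281 V=16.9281[hold]; j=5 S=168.1860 intr=0.0000 cont=3.4780 V=3.4780[hold]  S*(5)=104.3841
k=4: j=0 S=57.5029 intr=86.6071 cont=85.9460 V=86.6071[EX]; j=1 S=72.9907 intr=71.1193 cont=70.4582 V=71.1193[EX]; j=2 S=92.6500 intr=51.4600 cont=50.7989 V=51.4600[EX]; j=3 S=117.6043 intr=26.5057 cont=28.4353 V=28.4353[hold]; j=4 S=149.2798 intr=0.0000 cont=10.2968 V=10.2968[hold]  S*(4)=92.6500
k=3: j=0 S=64.7856 intr=79.3244 cont=78.6632 V=79.3244[EX]; j=1 S=82.2350 intr=61.8750 cont=61.2139 V=61.8750[EX]; j=2 S=104.3841 intr=39.7259 cont=40.0050 V=40.0050[hold]; j=3 S=132.4988 intr=11.6112 cont=19.4668 V=19.4668[hold]  S*(3)=82.2350
k=2: j=0 S=72.9907 intr=71.1193 cont=70.4582 V=71.1193[EX]; j=1 S=92.6500 intr=51.4600 cont=50.9349 V=51.4600[EX]; j=2 S=117.6043 intr=26.5057 cont=29.8141 V=29.8141[hold]  S*(2)=92.6500
k=1: j=0 S=82.2350 intr=61.8750 cont=61.2139 V=61.8750[EX]; j=1 S=104.3841 intr=39.7259 cont=40.6768 V=40.6768[hold]  S*(1)=82.2350
k=0: j=0 S=92.6500 intr=51.4600 cont=51.2622 V=51.4600[EX]  S*(0)=92.6500

price = 51.4600
boundary = 92.6500 82.2350 92.6500 82.2350 92.6500 104.3841 92.6500 104.3841
tree:
51.4600
61.8750 40.6768
71.1193 51.4600 29.8141
79.3244 61.8750 40.0050 19.4668
86.6071 71.1193 51.4600 28.4353 10.2968
93.0711 79.3244 61.8750 39.7259 16.9281 3.4780
98.8085 86.6071 71.1193 51.4600 26.7499 6.8444 0.0000
103.9010 93.0711 79.3244 61.8750 39.7259 13.4690 0.0000 0.0000
108.4210 98.8085 86.6071 71.1193 51.4600 26.5057 0.0000 0.0000 0.0000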